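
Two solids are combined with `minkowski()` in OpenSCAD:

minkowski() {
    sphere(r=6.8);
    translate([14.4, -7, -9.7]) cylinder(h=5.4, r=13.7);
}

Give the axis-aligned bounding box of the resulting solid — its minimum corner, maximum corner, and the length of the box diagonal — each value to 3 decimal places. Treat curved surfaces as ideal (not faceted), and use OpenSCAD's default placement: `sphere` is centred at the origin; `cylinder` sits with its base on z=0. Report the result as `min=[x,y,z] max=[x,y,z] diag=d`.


min=[-6.100,-27.500,-16.500] max=[34.900,13.500,2.500] diag=61.016

A = translate([14.4, -7, -9.7]) cylinder(h=5.4, r=13.7) → bbox [0.7,-20.7,-9.7] .. [28.1,6.7,-4.3]
B = sphere(r=6.8) → bbox [-6.8,-6.8,-6.8] .. [6.8,6.8,6.8]
lo = A.lo+B.lo = [0.7-6.8, -20.7-6.8, -9.7-6.8] = [-6.100,-27.500,-16.500]
hi = A.hi+B.hi = [28.1+6.8, 6.7+6.8, -4.3+6.8] = [34.900,13.500,2.500]
diag = √(41²+41²+19²) = √3723 = 61.016


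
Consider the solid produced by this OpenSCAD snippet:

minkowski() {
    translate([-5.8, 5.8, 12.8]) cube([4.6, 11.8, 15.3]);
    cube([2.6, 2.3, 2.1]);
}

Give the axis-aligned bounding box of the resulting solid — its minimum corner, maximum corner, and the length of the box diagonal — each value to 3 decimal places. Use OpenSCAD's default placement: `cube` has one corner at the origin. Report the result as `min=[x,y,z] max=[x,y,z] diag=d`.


A = translate([-5.8, 5.8, 12.8]) cube([4.6, 11.8, 15.3]) → bbox [-5.8,5.8,12.8] .. [-1.2,17.6,28.1]
B = cube([2.6, 2.3, 2.1]) → bbox [0,0,0] .. [2.6,2.3,2.1]
lo = A.lo+B.lo = [-5.8+0, 5.8+0, 12.8+0] = [-5.800,5.800,12.800]
hi = A.hi+B.hi = [-1.2+2.6, 17.6+2.3, 28.1+2.1] = [1.400,19.900,30.200]
diag = √(7.2²+14.1²+17.4²) = √553.41 = 23.525

min=[-5.800,5.800,12.800] max=[1.400,19.900,30.200] diag=23.525


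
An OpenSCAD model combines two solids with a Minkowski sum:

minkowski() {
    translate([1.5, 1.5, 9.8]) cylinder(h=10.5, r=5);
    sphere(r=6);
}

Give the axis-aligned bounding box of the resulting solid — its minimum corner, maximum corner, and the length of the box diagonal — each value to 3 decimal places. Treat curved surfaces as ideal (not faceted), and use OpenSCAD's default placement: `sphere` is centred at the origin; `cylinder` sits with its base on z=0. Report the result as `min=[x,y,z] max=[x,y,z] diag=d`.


A = translate([1.5, 1.5, 9.8]) cylinder(h=10.5, r=5) → bbox [-3.5,-3.5,9.8] .. [6.5,6.5,20.3]
B = sphere(r=6) → bbox [-6,-6,-6] .. [6,6,6]
lo = A.lo+B.lo = [-3.5-6, -3.5-6, 9.8-6] = [-9.500,-9.500,3.800]
hi = A.hi+B.hi = [6.5+6, 6.5+6, 20.3+6] = [12.500,12.500,26.300]
diag = √(22²+22²+22.5²) = √1474.25 = 38.396

min=[-9.500,-9.500,3.800] max=[12.500,12.500,26.300] diag=38.396


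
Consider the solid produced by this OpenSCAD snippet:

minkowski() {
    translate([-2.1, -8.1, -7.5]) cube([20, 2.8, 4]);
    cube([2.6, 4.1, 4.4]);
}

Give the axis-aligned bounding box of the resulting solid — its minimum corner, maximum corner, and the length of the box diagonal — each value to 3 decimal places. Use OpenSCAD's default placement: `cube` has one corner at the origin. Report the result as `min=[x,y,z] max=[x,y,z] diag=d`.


A = translate([-2.1, -8.1, -7.5]) cube([20, 2.8, 4]) → bbox [-2.1,-8.1,-7.5] .. [17.9,-5.3,-3.5]
B = cube([2.6, 4.1, 4.4]) → bbox [0,0,0] .. [2.6,4.1,4.4]
lo = A.lo+B.lo = [-2.1+0, -8.1+0, -7.5+0] = [-2.100,-8.100,-7.500]
hi = A.hi+B.hi = [17.9+2.6, -5.3+4.1, -3.5+4.4] = [20.500,-1.200,0.900]
diag = √(22.6²+6.9²+8.4²) = √628.93 = 25.078

min=[-2.100,-8.100,-7.500] max=[20.500,-1.200,0.900] diag=25.078


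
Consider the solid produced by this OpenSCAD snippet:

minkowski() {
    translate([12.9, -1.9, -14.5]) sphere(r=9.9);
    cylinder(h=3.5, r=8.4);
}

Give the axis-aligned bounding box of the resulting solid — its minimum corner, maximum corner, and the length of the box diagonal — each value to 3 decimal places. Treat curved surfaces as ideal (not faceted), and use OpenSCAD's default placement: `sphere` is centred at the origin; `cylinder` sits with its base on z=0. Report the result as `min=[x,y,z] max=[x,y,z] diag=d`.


min=[-5.400,-20.200,-24.400] max=[31.200,16.400,-1.100] diag=56.763

A = translate([12.9, -1.9, -14.5]) sphere(r=9.9) → bbox [3,-11.8,-24.4] .. [22.8,8,-4.6]
B = cylinder(h=3.5, r=8.4) → bbox [-8.4,-8.4,0] .. [8.4,8.4,3.5]
lo = A.lo+B.lo = [3-8.4, -11.8-8.4, -24.4+0] = [-5.400,-20.200,-24.400]
hi = A.hi+B.hi = [22.8+8.4, 8+8.4, -4.6+3.5] = [31.200,16.400,-1.100]
diag = √(36.6²+36.6²+23.3²) = √3222.01 = 56.763


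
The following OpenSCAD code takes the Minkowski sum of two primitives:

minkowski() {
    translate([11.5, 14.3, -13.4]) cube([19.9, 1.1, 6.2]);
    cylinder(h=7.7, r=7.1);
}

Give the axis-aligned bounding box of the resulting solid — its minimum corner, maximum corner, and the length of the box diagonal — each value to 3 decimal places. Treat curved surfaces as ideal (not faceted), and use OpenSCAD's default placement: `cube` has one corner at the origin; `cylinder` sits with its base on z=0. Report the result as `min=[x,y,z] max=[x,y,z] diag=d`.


min=[4.400,7.200,-13.400] max=[38.500,22.500,0.500] diag=39.876

A = translate([11.5, 14.3, -13.4]) cube([19.9, 1.1, 6.2]) → bbox [11.5,14.3,-13.4] .. [31.4,15.4,-7.2]
B = cylinder(h=7.7, r=7.1) → bbox [-7.1,-7.1,0] .. [7.1,7.1,7.7]
lo = A.lo+B.lo = [11.5-7.1, 14.3-7.1, -13.4+0] = [4.400,7.200,-13.400]
hi = A.hi+B.hi = [31.4+7.1, 15.4+7.1, -7.2+7.7] = [38.500,22.500,0.500]
diag = √(34.1²+15.3²+13.9²) = √1590.11 = 39.876


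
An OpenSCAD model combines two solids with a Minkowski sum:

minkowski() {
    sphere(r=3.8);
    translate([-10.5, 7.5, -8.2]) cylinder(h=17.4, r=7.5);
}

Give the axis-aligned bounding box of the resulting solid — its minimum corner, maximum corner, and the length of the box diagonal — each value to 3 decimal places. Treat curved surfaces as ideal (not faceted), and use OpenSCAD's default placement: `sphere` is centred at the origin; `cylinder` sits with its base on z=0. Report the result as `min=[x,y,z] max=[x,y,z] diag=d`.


A = translate([-10.5, 7.5, -8.2]) cylinder(h=17.4, r=7.5) → bbox [-18,0,-8.2] .. [-3,15,9.2]
B = sphere(r=3.8) → bbox [-3.8,-3.8,-3.8] .. [3.8,3.8,3.8]
lo = A.lo+B.lo = [-18-3.8, 0-3.8, -8.2-3.8] = [-21.800,-3.800,-12.000]
hi = A.hi+B.hi = [-3+3.8, 15+3.8, 9.2+3.8] = [0.800,18.800,13.000]
diag = √(22.6²+22.6²+25²) = √1646.52 = 40.577

min=[-21.800,-3.800,-12.000] max=[0.800,18.800,13.000] diag=40.577


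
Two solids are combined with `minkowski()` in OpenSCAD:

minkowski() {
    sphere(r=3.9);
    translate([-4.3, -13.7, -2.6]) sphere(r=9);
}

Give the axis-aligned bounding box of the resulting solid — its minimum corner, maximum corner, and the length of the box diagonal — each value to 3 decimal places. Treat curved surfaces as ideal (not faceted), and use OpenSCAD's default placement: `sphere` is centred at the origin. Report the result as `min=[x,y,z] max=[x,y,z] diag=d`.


A = translate([-4.3, -13.7, -2.6]) sphere(r=9) → bbox [-13.3,-22.7,-11.6] .. [4.7,-4.7,6.4]
B = sphere(r=3.9) → bbox [-3.9,-3.9,-3.9] .. [3.9,3.9,3.9]
lo = A.lo+B.lo = [-13.3-3.9, -22.7-3.9, -11.6-3.9] = [-17.200,-26.600,-15.500]
hi = A.hi+B.hi = [4.7+3.9, -4.7+3.9, 6.4+3.9] = [8.600,-0.800,10.300]
diag = √(25.8²+25.8²+25.8²) = √1996.92 = 44.687

min=[-17.200,-26.600,-15.500] max=[8.600,-0.800,10.300] diag=44.687


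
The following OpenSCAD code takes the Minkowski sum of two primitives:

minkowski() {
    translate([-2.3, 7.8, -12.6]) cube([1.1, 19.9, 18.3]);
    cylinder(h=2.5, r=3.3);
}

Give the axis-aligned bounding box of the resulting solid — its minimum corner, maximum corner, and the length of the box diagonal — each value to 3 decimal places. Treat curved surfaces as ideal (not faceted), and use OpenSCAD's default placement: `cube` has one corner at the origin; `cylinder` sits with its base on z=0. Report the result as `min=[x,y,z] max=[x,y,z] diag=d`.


A = translate([-2.3, 7.8, -12.6]) cube([1.1, 19.9, 18.3]) → bbox [-2.3,7.8,-12.6] .. [-1.2,27.7,5.7]
B = cylinder(h=2.5, r=3.3) → bbox [-3.3,-3.3,0] .. [3.3,3.3,2.5]
lo = A.lo+B.lo = [-2.3-3.3, 7.8-3.3, -12.6+0] = [-5.600,4.500,-12.600]
hi = A.hi+B.hi = [-1.2+3.3, 27.7+3.3, 5.7+2.5] = [2.100,31.000,8.200]
diag = √(7.7²+26.5²+20.8²) = √1194.18 = 34.557

min=[-5.600,4.500,-12.600] max=[2.100,31.000,8.200] diag=34.557


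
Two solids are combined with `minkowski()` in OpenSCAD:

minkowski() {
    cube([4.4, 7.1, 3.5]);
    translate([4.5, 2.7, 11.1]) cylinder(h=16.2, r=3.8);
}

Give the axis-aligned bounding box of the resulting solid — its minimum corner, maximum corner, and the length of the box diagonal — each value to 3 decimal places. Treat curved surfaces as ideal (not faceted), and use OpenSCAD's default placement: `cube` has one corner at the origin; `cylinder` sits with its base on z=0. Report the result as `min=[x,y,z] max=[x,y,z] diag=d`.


A = translate([4.5, 2.7, 11.1]) cylinder(h=16.2, r=3.8) → bbox [0.7,-1.1,11.1] .. [8.3,6.5,27.3]
B = cube([4.4, 7.1, 3.5]) → bbox [0,0,0] .. [4.4,7.1,3.5]
lo = A.lo+B.lo = [0.7+0, -1.1+0, 11.1+0] = [0.700,-1.100,11.100]
hi = A.hi+B.hi = [8.3+4.4, 6.5+7.1, 27.3+3.5] = [12.700,13.600,30.800]
diag = √(12²+14.7²+19.7²) = √748.18 = 27.353

min=[0.700,-1.100,11.100] max=[12.700,13.600,30.800] diag=27.353


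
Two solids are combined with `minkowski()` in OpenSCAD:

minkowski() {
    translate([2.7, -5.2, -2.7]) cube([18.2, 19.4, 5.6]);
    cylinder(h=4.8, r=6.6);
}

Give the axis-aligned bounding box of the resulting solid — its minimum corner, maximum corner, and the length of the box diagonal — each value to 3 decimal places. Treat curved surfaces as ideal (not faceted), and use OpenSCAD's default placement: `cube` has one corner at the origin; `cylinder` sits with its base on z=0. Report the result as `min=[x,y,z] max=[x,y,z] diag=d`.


A = translate([2.7, -5.2, -2.7]) cube([18.2, 19.4, 5.6]) → bbox [2.7,-5.2,-2.7] .. [20.9,14.2,2.9]
B = cylinder(h=4.8, r=6.6) → bbox [-6.6,-6.6,0] .. [6.6,6.6,4.8]
lo = A.lo+B.lo = [2.7-6.6, -5.2-6.6, -2.7+0] = [-3.900,-11.800,-2.700]
hi = A.hi+B.hi = [20.9+6.6, 14.2+6.6, 2.9+4.8] = [27.500,20.800,7.700]
diag = √(31.4²+32.6²+10.4²) = √2156.88 = 46.442

min=[-3.900,-11.800,-2.700] max=[27.500,20.800,7.700] diag=46.442


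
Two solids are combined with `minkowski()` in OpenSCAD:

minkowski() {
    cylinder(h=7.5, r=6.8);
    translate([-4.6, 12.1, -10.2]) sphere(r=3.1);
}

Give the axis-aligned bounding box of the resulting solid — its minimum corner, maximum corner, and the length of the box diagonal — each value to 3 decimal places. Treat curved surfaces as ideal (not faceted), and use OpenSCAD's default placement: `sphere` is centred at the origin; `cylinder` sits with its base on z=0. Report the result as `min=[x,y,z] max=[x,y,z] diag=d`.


A = translate([-4.6, 12.1, -10.2]) sphere(r=3.1) → bbox [-7.7,9,-13.3] .. [-1.5,15.2,-7.1]
B = cylinder(h=7.5, r=6.8) → bbox [-6.8,-6.8,0] .. [6.8,6.8,7.5]
lo = A.lo+B.lo = [-7.7-6.8, 9-6.8, -13.3+0] = [-14.500,2.200,-13.300]
hi = A.hi+B.hi = [-1.5+6.8, 15.2+6.8, -7.1+7.5] = [5.300,22.000,0.400]
diag = √(19.8²+19.8²+13.7²) = √971.77 = 31.173

min=[-14.500,2.200,-13.300] max=[5.300,22.000,0.400] diag=31.173


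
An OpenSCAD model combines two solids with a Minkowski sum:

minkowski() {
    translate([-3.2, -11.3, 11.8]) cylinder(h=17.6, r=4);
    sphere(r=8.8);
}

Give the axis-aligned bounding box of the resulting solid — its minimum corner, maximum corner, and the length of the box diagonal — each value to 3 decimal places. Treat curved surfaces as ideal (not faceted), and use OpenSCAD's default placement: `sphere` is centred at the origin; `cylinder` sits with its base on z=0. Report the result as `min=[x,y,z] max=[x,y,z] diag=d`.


A = translate([-3.2, -11.3, 11.8]) cylinder(h=17.6, r=4) → bbox [-7.2,-15.3,11.8] .. [0.8,-7.3,29.4]
B = sphere(r=8.8) → bbox [-8.8,-8.8,-8.8] .. [8.8,8.8,8.8]
lo = A.lo+B.lo = [-7.2-8.8, -15.3-8.8, 11.8-8.8] = [-16.000,-24.100,3.000]
hi = A.hi+B.hi = [0.8+8.8, -7.3+8.8, 29.4+8.8] = [9.600,1.500,38.200]
diag = √(25.6²+25.6²+35.2²) = √2549.76 = 50.495

min=[-16.000,-24.100,3.000] max=[9.600,1.500,38.200] diag=50.495


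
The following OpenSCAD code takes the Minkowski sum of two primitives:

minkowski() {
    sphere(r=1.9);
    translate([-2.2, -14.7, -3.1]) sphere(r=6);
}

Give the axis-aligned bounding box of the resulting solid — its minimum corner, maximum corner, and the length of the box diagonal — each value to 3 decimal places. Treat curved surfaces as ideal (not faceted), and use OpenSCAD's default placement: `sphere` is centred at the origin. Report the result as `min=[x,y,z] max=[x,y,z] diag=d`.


A = translate([-2.2, -14.7, -3.1]) sphere(r=6) → bbox [-8.2,-20.7,-9.1] .. [3.8,-8.7,2.9]
B = sphere(r=1.9) → bbox [-1.9,-1.9,-1.9] .. [1.9,1.9,1.9]
lo = A.lo+B.lo = [-8.2-1.9, -20.7-1.9, -9.1-1.9] = [-10.100,-22.600,-11.000]
hi = A.hi+B.hi = [3.8+1.9, -8.7+1.9, 2.9+1.9] = [5.700,-6.800,4.800]
diag = √(15.8²+15.8²+15.8²) = √748.92 = 27.366

min=[-10.100,-22.600,-11.000] max=[5.700,-6.800,4.800] diag=27.366


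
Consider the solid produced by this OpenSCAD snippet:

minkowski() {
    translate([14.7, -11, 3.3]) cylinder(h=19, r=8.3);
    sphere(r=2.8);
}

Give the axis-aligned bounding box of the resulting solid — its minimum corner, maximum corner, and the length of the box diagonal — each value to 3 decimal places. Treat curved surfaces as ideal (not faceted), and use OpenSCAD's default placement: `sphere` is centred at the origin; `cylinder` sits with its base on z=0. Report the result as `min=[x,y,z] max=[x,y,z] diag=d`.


min=[3.600,-22.100,0.500] max=[25.800,0.100,25.100] diag=39.885

A = translate([14.7, -11, 3.3]) cylinder(h=19, r=8.3) → bbox [6.4,-19.3,3.3] .. [23,-2.7,22.3]
B = sphere(r=2.8) → bbox [-2.8,-2.8,-2.8] .. [2.8,2.8,2.8]
lo = A.lo+B.lo = [6.4-2.8, -19.3-2.8, 3.3-2.8] = [3.600,-22.100,0.500]
hi = A.hi+B.hi = [23+2.8, -2.7+2.8, 22.3+2.8] = [25.800,0.100,25.100]
diag = √(22.2²+22.2²+24.6²) = √1590.84 = 39.885


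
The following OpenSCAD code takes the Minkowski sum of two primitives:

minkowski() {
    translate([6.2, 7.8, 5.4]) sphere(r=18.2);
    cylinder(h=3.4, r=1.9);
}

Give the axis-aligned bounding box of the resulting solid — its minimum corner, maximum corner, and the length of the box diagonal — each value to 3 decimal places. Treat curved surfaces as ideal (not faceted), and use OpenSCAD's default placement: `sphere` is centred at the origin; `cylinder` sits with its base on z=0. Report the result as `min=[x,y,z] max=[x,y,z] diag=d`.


min=[-13.900,-12.300,-12.800] max=[26.300,27.900,27.000] diag=69.398

A = translate([6.2, 7.8, 5.4]) sphere(r=18.2) → bbox [-12,-10.4,-12.8] .. [24.4,26,23.6]
B = cylinder(h=3.4, r=1.9) → bbox [-1.9,-1.9,0] .. [1.9,1.9,3.4]
lo = A.lo+B.lo = [-12-1.9, -10.4-1.9, -12.8+0] = [-13.900,-12.300,-12.800]
hi = A.hi+B.hi = [24.4+1.9, 26+1.9, 23.6+3.4] = [26.300,27.900,27.000]
diag = √(40.2²+40.2²+39.8²) = √4816.12 = 69.398


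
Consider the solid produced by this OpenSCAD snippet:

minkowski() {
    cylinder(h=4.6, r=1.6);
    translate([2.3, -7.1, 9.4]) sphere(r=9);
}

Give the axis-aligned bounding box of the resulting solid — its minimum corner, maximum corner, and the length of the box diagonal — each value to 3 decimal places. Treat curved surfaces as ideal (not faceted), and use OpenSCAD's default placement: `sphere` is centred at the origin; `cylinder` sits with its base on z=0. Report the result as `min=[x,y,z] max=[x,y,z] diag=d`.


min=[-8.300,-17.700,0.400] max=[12.900,3.500,23.000] diag=37.545

A = translate([2.3, -7.1, 9.4]) sphere(r=9) → bbox [-6.7,-16.1,0.4] .. [11.3,1.9,18.4]
B = cylinder(h=4.6, r=1.6) → bbox [-1.6,-1.6,0] .. [1.6,1.6,4.6]
lo = A.lo+B.lo = [-6.7-1.6, -16.1-1.6, 0.4+0] = [-8.300,-17.700,0.400]
hi = A.hi+B.hi = [11.3+1.6, 1.9+1.6, 18.4+4.6] = [12.900,3.500,23.000]
diag = √(21.2²+21.2²+22.6²) = √1409.64 = 37.545


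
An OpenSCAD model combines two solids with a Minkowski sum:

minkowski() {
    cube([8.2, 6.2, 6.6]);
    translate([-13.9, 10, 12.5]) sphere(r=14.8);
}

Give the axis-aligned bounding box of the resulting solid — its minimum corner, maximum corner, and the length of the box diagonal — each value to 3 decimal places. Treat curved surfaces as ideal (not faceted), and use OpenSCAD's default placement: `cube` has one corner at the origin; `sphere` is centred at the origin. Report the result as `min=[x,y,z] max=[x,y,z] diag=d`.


min=[-28.700,-4.800,-2.300] max=[9.100,31.000,33.900] diag=63.411

A = translate([-13.9, 10, 12.5]) sphere(r=14.8) → bbox [-28.7,-4.8,-2.3] .. [0.9,24.8,27.3]
B = cube([8.2, 6.2, 6.6]) → bbox [0,0,0] .. [8.2,6.2,6.6]
lo = A.lo+B.lo = [-28.7+0, -4.8+0, -2.3+0] = [-28.700,-4.800,-2.300]
hi = A.hi+B.hi = [0.9+8.2, 24.8+6.2, 27.3+6.6] = [9.100,31.000,33.900]
diag = √(37.8²+35.8²+36.2²) = √4020.92 = 63.411


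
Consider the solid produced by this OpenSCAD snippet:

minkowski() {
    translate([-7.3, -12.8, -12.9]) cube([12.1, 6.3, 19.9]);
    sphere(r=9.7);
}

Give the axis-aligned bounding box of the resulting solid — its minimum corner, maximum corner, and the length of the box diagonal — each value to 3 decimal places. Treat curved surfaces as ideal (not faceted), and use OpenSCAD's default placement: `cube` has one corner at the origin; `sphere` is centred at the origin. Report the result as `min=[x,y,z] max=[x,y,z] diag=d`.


A = translate([-7.3, -12.8, -12.9]) cube([12.1, 6.3, 19.9]) → bbox [-7.3,-12.8,-12.9] .. [4.8,-6.5,7]
B = sphere(r=9.7) → bbox [-9.7,-9.7,-9.7] .. [9.7,9.7,9.7]
lo = A.lo+B.lo = [-7.3-9.7, -12.8-9.7, -12.9-9.7] = [-17.000,-22.500,-22.600]
hi = A.hi+B.hi = [4.8+9.7, -6.5+9.7, 7+9.7] = [14.500,3.200,16.700]
diag = √(31.5²+25.7²+39.3²) = √3197.23 = 56.544

min=[-17.000,-22.500,-22.600] max=[14.500,3.200,16.700] diag=56.544


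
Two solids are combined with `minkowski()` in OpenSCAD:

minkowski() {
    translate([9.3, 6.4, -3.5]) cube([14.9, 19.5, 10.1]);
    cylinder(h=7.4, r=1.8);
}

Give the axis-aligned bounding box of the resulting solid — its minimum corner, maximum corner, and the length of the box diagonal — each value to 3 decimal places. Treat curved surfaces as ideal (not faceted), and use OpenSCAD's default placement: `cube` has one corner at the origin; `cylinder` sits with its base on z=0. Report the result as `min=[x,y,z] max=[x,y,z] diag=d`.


A = translate([9.3, 6.4, -3.5]) cube([14.9, 19.5, 10.1]) → bbox [9.3,6.4,-3.5] .. [24.2,25.9,6.6]
B = cylinder(h=7.4, r=1.8) → bbox [-1.8,-1.8,0] .. [1.8,1.8,7.4]
lo = A.lo+B.lo = [9.3-1.8, 6.4-1.8, -3.5+0] = [7.500,4.600,-3.500]
hi = A.hi+B.hi = [24.2+1.8, 25.9+1.8, 6.6+7.4] = [26.000,27.700,14.000]
diag = √(18.5²+23.1²+17.5²) = √1182.11 = 34.382

min=[7.500,4.600,-3.500] max=[26.000,27.700,14.000] diag=34.382


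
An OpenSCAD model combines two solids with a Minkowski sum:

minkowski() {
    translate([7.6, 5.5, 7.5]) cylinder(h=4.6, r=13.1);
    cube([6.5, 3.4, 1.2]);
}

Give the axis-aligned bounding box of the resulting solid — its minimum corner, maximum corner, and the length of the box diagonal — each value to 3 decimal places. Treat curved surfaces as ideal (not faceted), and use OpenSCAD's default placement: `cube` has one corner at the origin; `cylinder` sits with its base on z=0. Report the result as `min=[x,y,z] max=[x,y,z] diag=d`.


min=[-5.500,-7.600,7.500] max=[27.200,22.000,13.300] diag=44.487

A = translate([7.6, 5.5, 7.5]) cylinder(h=4.6, r=13.1) → bbox [-5.5,-7.6,7.5] .. [20.7,18.6,12.1]
B = cube([6.5, 3.4, 1.2]) → bbox [0,0,0] .. [6.5,3.4,1.2]
lo = A.lo+B.lo = [-5.5+0, -7.6+0, 7.5+0] = [-5.500,-7.600,7.500]
hi = A.hi+B.hi = [20.7+6.5, 18.6+3.4, 12.1+1.2] = [27.200,22.000,13.300]
diag = √(32.7²+29.6²+5.8²) = √1979.09 = 44.487


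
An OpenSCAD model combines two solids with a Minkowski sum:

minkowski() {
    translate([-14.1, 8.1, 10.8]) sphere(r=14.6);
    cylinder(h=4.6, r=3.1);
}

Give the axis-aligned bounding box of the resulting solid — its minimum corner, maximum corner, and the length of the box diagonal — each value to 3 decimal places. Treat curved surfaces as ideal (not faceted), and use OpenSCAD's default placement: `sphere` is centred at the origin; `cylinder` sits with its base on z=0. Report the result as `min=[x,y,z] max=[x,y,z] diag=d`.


A = translate([-14.1, 8.1, 10.8]) sphere(r=14.6) → bbox [-28.7,-6.5,-3.8] .. [0.5,22.7,25.4]
B = cylinder(h=4.6, r=3.1) → bbox [-3.1,-3.1,0] .. [3.1,3.1,4.6]
lo = A.lo+B.lo = [-28.7-3.1, -6.5-3.1, -3.8+0] = [-31.800,-9.600,-3.800]
hi = A.hi+B.hi = [0.5+3.1, 22.7+3.1, 25.4+4.6] = [3.600,25.800,30.000]
diag = √(35.4²+35.4²+33.8²) = √3648.76 = 60.405

min=[-31.800,-9.600,-3.800] max=[3.600,25.800,30.000] diag=60.405


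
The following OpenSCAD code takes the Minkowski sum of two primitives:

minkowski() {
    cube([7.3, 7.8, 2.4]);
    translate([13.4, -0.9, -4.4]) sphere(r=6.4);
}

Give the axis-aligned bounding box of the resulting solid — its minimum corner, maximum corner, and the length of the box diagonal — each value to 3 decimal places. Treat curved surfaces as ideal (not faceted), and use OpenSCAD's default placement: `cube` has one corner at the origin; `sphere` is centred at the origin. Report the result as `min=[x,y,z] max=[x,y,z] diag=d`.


A = translate([13.4, -0.9, -4.4]) sphere(r=6.4) → bbox [7,-7.3,-10.8] .. [19.8,5.5,2]
B = cube([7.3, 7.8, 2.4]) → bbox [0,0,0] .. [7.3,7.8,2.4]
lo = A.lo+B.lo = [7+0, -7.3+0, -10.8+0] = [7.000,-7.300,-10.800]
hi = A.hi+B.hi = [19.8+7.3, 5.5+7.8, 2+2.4] = [27.100,13.300,4.400]
diag = √(20.1²+20.6²+15.2²) = √1059.41 = 32.549

min=[7.000,-7.300,-10.800] max=[27.100,13.300,4.400] diag=32.549


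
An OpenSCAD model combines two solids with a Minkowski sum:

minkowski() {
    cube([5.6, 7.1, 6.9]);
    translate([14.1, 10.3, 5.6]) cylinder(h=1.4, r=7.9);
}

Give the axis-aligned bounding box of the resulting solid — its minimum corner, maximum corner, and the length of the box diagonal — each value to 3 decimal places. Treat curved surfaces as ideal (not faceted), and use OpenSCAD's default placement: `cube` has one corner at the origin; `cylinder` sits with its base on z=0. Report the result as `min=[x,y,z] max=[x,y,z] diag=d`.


min=[6.200,2.400,5.600] max=[27.600,25.300,13.900] diag=32.423

A = translate([14.1, 10.3, 5.6]) cylinder(h=1.4, r=7.9) → bbox [6.2,2.4,5.6] .. [22,18.2,7]
B = cube([5.6, 7.1, 6.9]) → bbox [0,0,0] .. [5.6,7.1,6.9]
lo = A.lo+B.lo = [6.2+0, 2.4+0, 5.6+0] = [6.200,2.400,5.600]
hi = A.hi+B.hi = [22+5.6, 18.2+7.1, 7+6.9] = [27.600,25.300,13.900]
diag = √(21.4²+22.9²+8.3²) = √1051.26 = 32.423


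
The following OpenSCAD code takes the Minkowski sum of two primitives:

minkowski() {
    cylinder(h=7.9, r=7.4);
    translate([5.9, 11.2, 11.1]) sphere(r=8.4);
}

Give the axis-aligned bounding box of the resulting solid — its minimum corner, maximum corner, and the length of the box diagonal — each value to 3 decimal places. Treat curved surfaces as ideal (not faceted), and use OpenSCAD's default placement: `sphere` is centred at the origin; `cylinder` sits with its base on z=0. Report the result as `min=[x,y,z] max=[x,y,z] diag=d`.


min=[-9.900,-4.600,2.700] max=[21.700,27.000,27.400] diag=51.061

A = translate([5.9, 11.2, 11.1]) sphere(r=8.4) → bbox [-2.5,2.8,2.7] .. [14.3,19.6,19.5]
B = cylinder(h=7.9, r=7.4) → bbox [-7.4,-7.4,0] .. [7.4,7.4,7.9]
lo = A.lo+B.lo = [-2.5-7.4, 2.8-7.4, 2.7+0] = [-9.900,-4.600,2.700]
hi = A.hi+B.hi = [14.3+7.4, 19.6+7.4, 19.5+7.9] = [21.700,27.000,27.400]
diag = √(31.6²+31.6²+24.7²) = √2607.21 = 51.061


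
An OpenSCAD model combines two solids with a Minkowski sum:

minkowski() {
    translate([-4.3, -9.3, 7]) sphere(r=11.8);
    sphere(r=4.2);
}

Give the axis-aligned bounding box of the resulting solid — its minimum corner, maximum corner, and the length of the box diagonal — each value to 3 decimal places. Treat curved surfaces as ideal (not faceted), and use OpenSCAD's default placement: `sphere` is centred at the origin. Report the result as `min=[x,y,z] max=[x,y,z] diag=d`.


min=[-20.300,-25.300,-9.000] max=[11.700,6.700,23.000] diag=55.426

A = translate([-4.3, -9.3, 7]) sphere(r=11.8) → bbox [-16.1,-21.1,-4.8] .. [7.5,2.5,18.8]
B = sphere(r=4.2) → bbox [-4.2,-4.2,-4.2] .. [4.2,4.2,4.2]
lo = A.lo+B.lo = [-16.1-4.2, -21.1-4.2, -4.8-4.2] = [-20.300,-25.300,-9.000]
hi = A.hi+B.hi = [7.5+4.2, 2.5+4.2, 18.8+4.2] = [11.700,6.700,23.000]
diag = √(32²+32²+32²) = √3072 = 55.426


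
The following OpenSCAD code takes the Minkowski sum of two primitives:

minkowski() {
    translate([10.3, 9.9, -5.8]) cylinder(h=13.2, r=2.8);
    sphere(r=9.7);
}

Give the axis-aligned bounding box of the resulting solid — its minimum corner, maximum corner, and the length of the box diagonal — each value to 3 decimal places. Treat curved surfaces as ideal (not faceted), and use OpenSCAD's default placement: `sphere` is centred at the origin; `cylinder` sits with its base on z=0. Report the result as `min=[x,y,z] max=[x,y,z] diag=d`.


min=[-2.200,-2.600,-15.500] max=[22.800,22.400,17.100] diag=48.091

A = translate([10.3, 9.9, -5.8]) cylinder(h=13.2, r=2.8) → bbox [7.5,7.1,-5.8] .. [13.1,12.7,7.4]
B = sphere(r=9.7) → bbox [-9.7,-9.7,-9.7] .. [9.7,9.7,9.7]
lo = A.lo+B.lo = [7.5-9.7, 7.1-9.7, -5.8-9.7] = [-2.200,-2.600,-15.500]
hi = A.hi+B.hi = [13.1+9.7, 12.7+9.7, 7.4+9.7] = [22.800,22.400,17.100]
diag = √(25²+25²+32.6²) = √2312.76 = 48.091


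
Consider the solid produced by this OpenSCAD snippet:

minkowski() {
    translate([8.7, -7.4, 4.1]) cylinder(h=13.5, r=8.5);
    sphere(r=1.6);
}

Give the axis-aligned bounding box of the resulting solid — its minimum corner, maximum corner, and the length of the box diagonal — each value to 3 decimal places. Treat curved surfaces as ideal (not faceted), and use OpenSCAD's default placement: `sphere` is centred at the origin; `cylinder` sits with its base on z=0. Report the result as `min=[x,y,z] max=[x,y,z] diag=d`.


A = translate([8.7, -7.4, 4.1]) cylinder(h=13.5, r=8.5) → bbox [0.2,-15.9,4.1] .. [17.2,1.1,17.6]
B = sphere(r=1.6) → bbox [-1.6,-1.6,-1.6] .. [1.6,1.6,1.6]
lo = A.lo+B.lo = [0.2-1.6, -15.9-1.6, 4.1-1.6] = [-1.400,-17.500,2.500]
hi = A.hi+B.hi = [17.2+1.6, 1.1+1.6, 17.6+1.6] = [18.800,2.700,19.200]
diag = √(20.2²+20.2²+16.7²) = √1094.97 = 33.090

min=[-1.400,-17.500,2.500] max=[18.800,2.700,19.200] diag=33.090


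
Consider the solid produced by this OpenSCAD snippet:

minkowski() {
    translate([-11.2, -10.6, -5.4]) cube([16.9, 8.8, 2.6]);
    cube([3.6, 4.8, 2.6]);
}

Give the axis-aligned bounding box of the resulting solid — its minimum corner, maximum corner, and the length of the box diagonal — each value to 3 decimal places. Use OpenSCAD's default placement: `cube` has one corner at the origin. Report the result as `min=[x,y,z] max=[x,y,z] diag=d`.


A = translate([-11.2, -10.6, -5.4]) cube([16.9, 8.8, 2.6]) → bbox [-11.2,-10.6,-5.4] .. [5.7,-1.8,-2.8]
B = cube([3.6, 4.8, 2.6]) → bbox [0,0,0] .. [3.6,4.8,2.6]
lo = A.lo+B.lo = [-11.2+0, -10.6+0, -5.4+0] = [-11.200,-10.600,-5.400]
hi = A.hi+B.hi = [5.7+3.6, -1.8+4.8, -2.8+2.6] = [9.300,3.000,-0.200]
diag = √(20.5²+13.6²+5.2²) = √632.25 = 25.145

min=[-11.200,-10.600,-5.400] max=[9.300,3.000,-0.200] diag=25.145


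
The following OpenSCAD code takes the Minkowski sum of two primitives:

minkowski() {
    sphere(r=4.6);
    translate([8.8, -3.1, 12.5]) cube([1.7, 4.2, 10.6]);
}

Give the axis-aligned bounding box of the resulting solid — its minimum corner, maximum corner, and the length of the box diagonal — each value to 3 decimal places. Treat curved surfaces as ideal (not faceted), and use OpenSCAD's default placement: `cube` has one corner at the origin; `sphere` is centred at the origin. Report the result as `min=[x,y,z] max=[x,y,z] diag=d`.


A = translate([8.8, -3.1, 12.5]) cube([1.7, 4.2, 10.6]) → bbox [8.8,-3.1,12.5] .. [10.5,1.1,23.1]
B = sphere(r=4.6) → bbox [-4.6,-4.6,-4.6] .. [4.6,4.6,4.6]
lo = A.lo+B.lo = [8.8-4.6, -3.1-4.6, 12.5-4.6] = [4.200,-7.700,7.900]
hi = A.hi+B.hi = [10.5+4.6, 1.1+4.6, 23.1+4.6] = [15.100,5.700,27.700]
diag = √(10.9²+13.4²+19.8²) = √690.41 = 26.276

min=[4.200,-7.700,7.900] max=[15.100,5.700,27.700] diag=26.276


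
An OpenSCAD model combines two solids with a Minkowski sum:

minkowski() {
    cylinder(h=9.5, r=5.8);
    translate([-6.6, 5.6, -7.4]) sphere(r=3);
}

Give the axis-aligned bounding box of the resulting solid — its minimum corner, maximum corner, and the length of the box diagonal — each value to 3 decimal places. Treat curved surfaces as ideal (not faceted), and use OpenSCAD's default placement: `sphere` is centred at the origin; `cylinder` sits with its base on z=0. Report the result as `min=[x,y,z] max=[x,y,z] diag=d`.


min=[-15.400,-3.200,-10.400] max=[2.200,14.400,5.100] diag=29.322

A = translate([-6.6, 5.6, -7.4]) sphere(r=3) → bbox [-9.6,2.6,-10.4] .. [-3.6,8.6,-4.4]
B = cylinder(h=9.5, r=5.8) → bbox [-5.8,-5.8,0] .. [5.8,5.8,9.5]
lo = A.lo+B.lo = [-9.6-5.8, 2.6-5.8, -10.4+0] = [-15.400,-3.200,-10.400]
hi = A.hi+B.hi = [-3.6+5.8, 8.6+5.8, -4.4+9.5] = [2.200,14.400,5.100]
diag = √(17.6²+17.6²+15.5²) = √859.77 = 29.322


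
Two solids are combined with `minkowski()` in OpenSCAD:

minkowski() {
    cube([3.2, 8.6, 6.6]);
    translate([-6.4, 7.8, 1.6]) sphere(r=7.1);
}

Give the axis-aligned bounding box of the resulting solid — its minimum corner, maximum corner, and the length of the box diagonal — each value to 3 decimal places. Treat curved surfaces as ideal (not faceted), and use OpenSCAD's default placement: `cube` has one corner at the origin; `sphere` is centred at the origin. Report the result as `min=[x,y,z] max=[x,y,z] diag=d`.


A = translate([-6.4, 7.8, 1.6]) sphere(r=7.1) → bbox [-13.5,0.7,-5.5] .. [0.7,14.9,8.7]
B = cube([3.2, 8.6, 6.6]) → bbox [0,0,0] .. [3.2,8.6,6.6]
lo = A.lo+B.lo = [-13.5+0, 0.7+0, -5.5+0] = [-13.500,0.700,-5.500]
hi = A.hi+B.hi = [0.7+3.2, 14.9+8.6, 8.7+6.6] = [3.900,23.500,15.300]
diag = √(17.4²+22.8²+20.8²) = √1255.24 = 35.429

min=[-13.500,0.700,-5.500] max=[3.900,23.500,15.300] diag=35.429


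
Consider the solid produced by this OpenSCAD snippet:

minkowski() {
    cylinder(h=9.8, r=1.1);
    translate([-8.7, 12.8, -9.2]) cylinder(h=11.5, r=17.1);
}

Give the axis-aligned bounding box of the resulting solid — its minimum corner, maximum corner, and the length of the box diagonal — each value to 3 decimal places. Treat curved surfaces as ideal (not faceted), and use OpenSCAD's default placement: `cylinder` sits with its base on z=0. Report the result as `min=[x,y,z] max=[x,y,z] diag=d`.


A = translate([-8.7, 12.8, -9.2]) cylinder(h=11.5, r=17.1) → bbox [-25.8,-4.3,-9.2] .. [8.4,29.9,2.3]
B = cylinder(h=9.8, r=1.1) → bbox [-1.1,-1.1,0] .. [1.1,1.1,9.8]
lo = A.lo+B.lo = [-25.8-1.1, -4.3-1.1, -9.2+0] = [-26.900,-5.400,-9.200]
hi = A.hi+B.hi = [8.4+1.1, 29.9+1.1, 2.3+9.8] = [9.500,31.000,12.100]
diag = √(36.4²+36.4²+21.3²) = √3103.61 = 55.710

min=[-26.900,-5.400,-9.200] max=[9.500,31.000,12.100] diag=55.710


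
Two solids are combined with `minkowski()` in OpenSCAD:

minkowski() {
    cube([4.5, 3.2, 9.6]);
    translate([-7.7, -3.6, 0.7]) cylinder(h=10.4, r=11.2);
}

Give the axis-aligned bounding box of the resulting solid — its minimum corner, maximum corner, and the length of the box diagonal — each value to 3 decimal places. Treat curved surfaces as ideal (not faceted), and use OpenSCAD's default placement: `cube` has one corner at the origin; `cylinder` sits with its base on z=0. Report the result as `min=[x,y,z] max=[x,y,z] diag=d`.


min=[-18.900,-14.800,0.700] max=[8.000,10.800,20.700] diag=42.178

A = translate([-7.7, -3.6, 0.7]) cylinder(h=10.4, r=11.2) → bbox [-18.9,-14.8,0.7] .. [3.5,7.6,11.1]
B = cube([4.5, 3.2, 9.6]) → bbox [0,0,0] .. [4.5,3.2,9.6]
lo = A.lo+B.lo = [-18.9+0, -14.8+0, 0.7+0] = [-18.900,-14.800,0.700]
hi = A.hi+B.hi = [3.5+4.5, 7.6+3.2, 11.1+9.6] = [8.000,10.800,20.700]
diag = √(26.9²+25.6²+20²) = √1778.97 = 42.178


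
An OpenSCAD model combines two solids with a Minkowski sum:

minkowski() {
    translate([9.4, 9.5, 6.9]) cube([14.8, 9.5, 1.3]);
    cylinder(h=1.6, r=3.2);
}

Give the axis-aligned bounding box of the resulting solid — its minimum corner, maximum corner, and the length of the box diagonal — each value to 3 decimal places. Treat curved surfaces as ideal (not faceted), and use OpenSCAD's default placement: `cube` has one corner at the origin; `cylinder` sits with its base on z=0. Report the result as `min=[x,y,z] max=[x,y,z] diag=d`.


A = translate([9.4, 9.5, 6.9]) cube([14.8, 9.5, 1.3]) → bbox [9.4,9.5,6.9] .. [24.2,19,8.2]
B = cylinder(h=1.6, r=3.2) → bbox [-3.2,-3.2,0] .. [3.2,3.2,1.6]
lo = A.lo+B.lo = [9.4-3.2, 9.5-3.2, 6.9+0] = [6.200,6.300,6.900]
hi = A.hi+B.hi = [24.2+3.2, 19+3.2, 8.2+1.6] = [27.400,22.200,9.800]
diag = √(21.2²+15.9²+2.9²) = √710.66 = 26.658

min=[6.200,6.300,6.900] max=[27.400,22.200,9.800] diag=26.658


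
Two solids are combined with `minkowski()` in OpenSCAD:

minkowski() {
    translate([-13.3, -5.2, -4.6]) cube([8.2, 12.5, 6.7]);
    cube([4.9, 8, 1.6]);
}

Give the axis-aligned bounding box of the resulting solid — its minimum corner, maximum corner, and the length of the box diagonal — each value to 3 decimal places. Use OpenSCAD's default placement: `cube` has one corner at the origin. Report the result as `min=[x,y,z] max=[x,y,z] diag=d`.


min=[-13.300,-5.200,-4.600] max=[-0.200,15.300,3.700] diag=25.705

A = translate([-13.3, -5.2, -4.6]) cube([8.2, 12.5, 6.7]) → bbox [-13.3,-5.2,-4.6] .. [-5.1,7.3,2.1]
B = cube([4.9, 8, 1.6]) → bbox [0,0,0] .. [4.9,8,1.6]
lo = A.lo+B.lo = [-13.3+0, -5.2+0, -4.6+0] = [-13.300,-5.200,-4.600]
hi = A.hi+B.hi = [-5.1+4.9, 7.3+8, 2.1+1.6] = [-0.200,15.300,3.700]
diag = √(13.1²+20.5²+8.3²) = √660.75 = 25.705


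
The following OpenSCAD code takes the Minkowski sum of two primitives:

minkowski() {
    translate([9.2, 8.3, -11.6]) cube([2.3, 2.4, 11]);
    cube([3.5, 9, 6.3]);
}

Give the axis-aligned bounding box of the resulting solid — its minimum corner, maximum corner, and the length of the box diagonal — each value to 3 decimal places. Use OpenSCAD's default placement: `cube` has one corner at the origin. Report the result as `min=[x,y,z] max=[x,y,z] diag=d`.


min=[9.200,8.300,-11.600] max=[15.000,19.700,5.700] diag=21.515

A = translate([9.2, 8.3, -11.6]) cube([2.3, 2.4, 11]) → bbox [9.2,8.3,-11.6] .. [11.5,10.7,-0.6]
B = cube([3.5, 9, 6.3]) → bbox [0,0,0] .. [3.5,9,6.3]
lo = A.lo+B.lo = [9.2+0, 8.3+0, -11.6+0] = [9.200,8.300,-11.600]
hi = A.hi+B.hi = [11.5+3.5, 10.7+9, -0.6+6.3] = [15.000,19.700,5.700]
diag = √(5.8²+11.4²+17.3²) = √462.89 = 21.515


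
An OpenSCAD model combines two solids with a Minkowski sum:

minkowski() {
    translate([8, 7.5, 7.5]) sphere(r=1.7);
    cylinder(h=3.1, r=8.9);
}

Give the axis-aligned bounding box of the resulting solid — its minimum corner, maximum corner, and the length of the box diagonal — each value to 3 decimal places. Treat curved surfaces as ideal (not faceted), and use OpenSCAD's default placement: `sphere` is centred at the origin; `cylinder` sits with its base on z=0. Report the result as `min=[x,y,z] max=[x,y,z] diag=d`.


min=[-2.600,-3.100,5.800] max=[18.600,18.100,12.300] diag=30.678

A = translate([8, 7.5, 7.5]) sphere(r=1.7) → bbox [6.3,5.8,5.8] .. [9.7,9.2,9.2]
B = cylinder(h=3.1, r=8.9) → bbox [-8.9,-8.9,0] .. [8.9,8.9,3.1]
lo = A.lo+B.lo = [6.3-8.9, 5.8-8.9, 5.8+0] = [-2.600,-3.100,5.800]
hi = A.hi+B.hi = [9.7+8.9, 9.2+8.9, 9.2+3.1] = [18.600,18.100,12.300]
diag = √(21.2²+21.2²+6.5²) = √941.13 = 30.678


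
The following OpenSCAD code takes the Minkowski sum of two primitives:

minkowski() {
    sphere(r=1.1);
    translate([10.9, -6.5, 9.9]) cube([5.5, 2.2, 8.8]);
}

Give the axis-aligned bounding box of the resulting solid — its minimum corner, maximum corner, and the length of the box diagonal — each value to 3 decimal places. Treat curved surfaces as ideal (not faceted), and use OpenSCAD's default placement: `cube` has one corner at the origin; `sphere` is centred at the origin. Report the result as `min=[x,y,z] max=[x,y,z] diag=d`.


A = translate([10.9, -6.5, 9.9]) cube([5.5, 2.2, 8.8]) → bbox [10.9,-6.5,9.9] .. [16.4,-4.3,18.7]
B = sphere(r=1.1) → bbox [-1.1,-1.1,-1.1] .. [1.1,1.1,1.1]
lo = A.lo+B.lo = [10.9-1.1, -6.5-1.1, 9.9-1.1] = [9.800,-7.600,8.800]
hi = A.hi+B.hi = [16.4+1.1, -4.3+1.1, 18.7+1.1] = [17.500,-3.200,19.800]
diag = √(7.7²+4.4²+11²) = √199.65 = 14.130

min=[9.800,-7.600,8.800] max=[17.500,-3.200,19.800] diag=14.130


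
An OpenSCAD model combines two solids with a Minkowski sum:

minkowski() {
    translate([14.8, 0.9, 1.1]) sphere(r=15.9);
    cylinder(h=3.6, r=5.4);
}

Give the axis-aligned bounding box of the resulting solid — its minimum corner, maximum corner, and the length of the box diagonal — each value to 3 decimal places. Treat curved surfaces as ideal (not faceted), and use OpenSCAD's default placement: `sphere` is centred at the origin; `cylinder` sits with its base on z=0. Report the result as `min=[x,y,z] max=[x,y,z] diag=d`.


min=[-6.500,-20.400,-14.800] max=[36.100,22.200,20.600] diag=69.876

A = translate([14.8, 0.9, 1.1]) sphere(r=15.9) → bbox [-1.1,-15,-14.8] .. [30.7,16.8,17]
B = cylinder(h=3.6, r=5.4) → bbox [-5.4,-5.4,0] .. [5.4,5.4,3.6]
lo = A.lo+B.lo = [-1.1-5.4, -15-5.4, -14.8+0] = [-6.500,-20.400,-14.800]
hi = A.hi+B.hi = [30.7+5.4, 16.8+5.4, 17+3.6] = [36.100,22.200,20.600]
diag = √(42.6²+42.6²+35.4²) = √4882.68 = 69.876


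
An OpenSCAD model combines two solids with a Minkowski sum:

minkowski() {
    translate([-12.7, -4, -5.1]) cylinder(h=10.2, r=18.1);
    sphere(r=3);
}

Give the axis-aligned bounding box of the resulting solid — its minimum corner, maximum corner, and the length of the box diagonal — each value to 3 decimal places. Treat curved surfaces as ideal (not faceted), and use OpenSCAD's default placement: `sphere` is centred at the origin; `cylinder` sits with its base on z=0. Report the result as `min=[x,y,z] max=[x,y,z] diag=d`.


A = translate([-12.7, -4, -5.1]) cylinder(h=10.2, r=18.1) → bbox [-30.8,-22.1,-5.1] .. [5.4,14.1,5.1]
B = sphere(r=3) → bbox [-3,-3,-3] .. [3,3,3]
lo = A.lo+B.lo = [-30.8-3, -22.1-3, -5.1-3] = [-33.800,-25.100,-8.100]
hi = A.hi+B.hi = [5.4+3, 14.1+3, 5.1+3] = [8.400,17.100,8.100]
diag = √(42.2²+42.2²+16.2²) = √3824.12 = 61.839

min=[-33.800,-25.100,-8.100] max=[8.400,17.100,8.100] diag=61.839


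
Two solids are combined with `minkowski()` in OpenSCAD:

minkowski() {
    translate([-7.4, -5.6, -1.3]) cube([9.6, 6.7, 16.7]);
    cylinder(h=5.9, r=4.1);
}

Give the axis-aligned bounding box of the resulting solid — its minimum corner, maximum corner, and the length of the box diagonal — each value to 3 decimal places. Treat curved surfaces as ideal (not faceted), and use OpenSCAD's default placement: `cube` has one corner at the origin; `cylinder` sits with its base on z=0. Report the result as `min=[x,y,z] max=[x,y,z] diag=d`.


min=[-11.500,-9.700,-1.300] max=[6.300,5.200,21.300] diag=32.398

A = translate([-7.4, -5.6, -1.3]) cube([9.6, 6.7, 16.7]) → bbox [-7.4,-5.6,-1.3] .. [2.2,1.1,15.4]
B = cylinder(h=5.9, r=4.1) → bbox [-4.1,-4.1,0] .. [4.1,4.1,5.9]
lo = A.lo+B.lo = [-7.4-4.1, -5.6-4.1, -1.3+0] = [-11.500,-9.700,-1.300]
hi = A.hi+B.hi = [2.2+4.1, 1.1+4.1, 15.4+5.9] = [6.300,5.200,21.300]
diag = √(17.8²+14.9²+22.6²) = √1049.61 = 32.398


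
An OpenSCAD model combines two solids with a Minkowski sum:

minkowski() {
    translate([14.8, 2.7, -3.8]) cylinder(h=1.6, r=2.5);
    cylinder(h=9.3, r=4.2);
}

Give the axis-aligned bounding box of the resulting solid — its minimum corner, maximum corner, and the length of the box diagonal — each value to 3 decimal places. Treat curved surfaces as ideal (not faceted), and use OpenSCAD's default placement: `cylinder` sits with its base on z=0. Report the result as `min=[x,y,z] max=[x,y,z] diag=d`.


A = translate([14.8, 2.7, -3.8]) cylinder(h=1.6, r=2.5) → bbox [12.3,0.2,-3.8] .. [17.3,5.2,-2.2]
B = cylinder(h=9.3, r=4.2) → bbox [-4.2,-4.2,0] .. [4.2,4.2,9.3]
lo = A.lo+B.lo = [12.3-4.2, 0.2-4.2, -3.8+0] = [8.100,-4.000,-3.800]
hi = A.hi+B.hi = [17.3+4.2, 5.2+4.2, -2.2+9.3] = [21.500,9.400,7.100]
diag = √(13.4²+13.4²+10.9²) = √477.93 = 21.862

min=[8.100,-4.000,-3.800] max=[21.500,9.400,7.100] diag=21.862
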